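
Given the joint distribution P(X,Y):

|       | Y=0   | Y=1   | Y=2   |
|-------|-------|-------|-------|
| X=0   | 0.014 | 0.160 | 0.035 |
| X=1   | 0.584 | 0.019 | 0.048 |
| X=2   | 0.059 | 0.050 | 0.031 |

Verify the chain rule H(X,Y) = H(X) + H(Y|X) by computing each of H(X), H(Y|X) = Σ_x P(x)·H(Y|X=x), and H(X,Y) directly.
H(X) = 1.2723 bits, H(Y|X) = 0.7907 bits, H(X,Y) = 2.0630 bits

Marginal of X (row sums):
  P(X=0) = 0.014 + 0.160 + 0.035 = 0.209
  P(X=1) = 0.584 + 0.019 + 0.048 = 0.651
  P(X=2) = 0.059 + 0.050 + 0.031 = 0.140
H(X) = -[0.209·log₂(0.209) + 0.651·log₂(0.651) + 0.140·log₂(0.140)]
  = 0.47201 + 0.40315 + 0.39711 = 1.2723 bits

H(Y|X) = Σ_x P(x)·H(Y|X=x):
  X=0: P(X=0) = 0.209, P(Y|X=0) = (14/209, 160/209, 35/209) → H(Y|X=0) = 0.98805
  X=1: P(X=1) = 0.651, P(Y|X=1) = (584/651, 19/651, 16/217) → H(Y|X=1) = 0.56672
  X=2: P(X=2) = 0.140, P(Y|X=2) = (59/140, 5/14, 31/140) → H(Y|X=2) = 1.53751
H(Y|X) = 0.209·0.98805 + 0.651·0.56672 + 0.140·1.53751 = 0.7907 bits

H(X,Y) = -Σ_{x,y} P(x,y) log₂ P(x,y). Per-cell terms -P(x,y)·log₂P(x,y):
  X=0: 0.08622, 0.42302, 0.16928
  X=1: 0.45316, 0.10864, 0.21028
  X=2: 0.24091, 0.21610, 0.15536
Sum of the 9 terms: H(X,Y) = 2.0630 bits

Chain rule check:
  H(X) + H(Y|X) = 1.2723 + 0.7907 = 2.0630 bits
  H(X,Y) = 2.0630 bits
✓ Chain rule verified.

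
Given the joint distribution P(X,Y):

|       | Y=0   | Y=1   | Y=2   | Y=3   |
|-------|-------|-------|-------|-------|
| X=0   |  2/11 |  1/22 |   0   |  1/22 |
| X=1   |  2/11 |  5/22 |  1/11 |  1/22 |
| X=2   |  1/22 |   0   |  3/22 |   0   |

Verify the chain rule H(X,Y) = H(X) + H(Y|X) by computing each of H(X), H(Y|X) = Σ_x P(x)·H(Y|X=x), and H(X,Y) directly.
H(X) = 1.4354 bits, H(Y|X) = 1.4620 bits, H(X,Y) = 2.8974 bits

Marginal of X (row sums):
  P(X=0) = 2/11 + 1/22 + 0 + 1/22 = 3/11
  P(X=1) = 2/11 + 5/22 + 1/11 + 1/22 = 6/11
  P(X=2) = 1/22 + 0 + 3/22 + 0 = 2/11
H(X) = -[(3/11)·log₂(3/11) + (6/11)·log₂(6/11) + (2/11)·log₂(2/11)]
  = 0.51122 + 0.47698 + 0.44717 = 1.4354 bits

H(Y|X) = Σ_x P(x)·H(Y|X=x):
  X=0: P(X=0) = 3/11, P(Y|X=0) = (2/3, 1/6, 0, 1/6) → H(Y|X=0) = 1.25163
  X=1: P(X=1) = 6/11, P(Y|X=1) = (1/3, 5/12, 1/6, 1/12) → H(Y|X=1) = 1.78416
  X=2: P(X=2) = 2/11, P(Y|X=2) = (1/4, 0, 3/4, 0) → H(Y|X=2) = 0.81128
H(Y|X) = (3/11)·1.25163 + (6/11)·1.78416 + (2/11)·0.81128 = 1.4620 bits

H(X,Y) = -Σ_{x,y} P(x,y) log₂ P(x,y). Per-cell terms -P(x,y)·log₂P(x,y):
  X=0: 0.44717, 0.20270, 0.00000, 0.20270
  X=1: 0.44717, 0.48580, 0.31449, 0.20270
  X=2: 0.20270, 0.00000, 0.39197, 0.00000
  (cells with P = 0 contribute 0)
Sum of the 12 terms: H(X,Y) = 2.8974 bits

Chain rule check:
  H(X) + H(Y|X) = 1.4354 + 1.4620 = 2.8974 bits
  H(X,Y) = 2.8974 bits
✓ Chain rule verified.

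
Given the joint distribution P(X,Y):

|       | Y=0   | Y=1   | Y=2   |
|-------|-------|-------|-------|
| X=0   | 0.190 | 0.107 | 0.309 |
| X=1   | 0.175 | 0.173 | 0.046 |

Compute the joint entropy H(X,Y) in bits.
2.4061 bits

H(X,Y) = -Σ_{x,y} P(x,y) log₂ P(x,y). Per-cell terms -P(x,y)·log₂P(x,y):
  X=0: 0.45523, 0.34500, 0.52355
  X=1: 0.44005, 0.43789, 0.20434
Sum of the 6 terms: H(X,Y) = 2.4061 bits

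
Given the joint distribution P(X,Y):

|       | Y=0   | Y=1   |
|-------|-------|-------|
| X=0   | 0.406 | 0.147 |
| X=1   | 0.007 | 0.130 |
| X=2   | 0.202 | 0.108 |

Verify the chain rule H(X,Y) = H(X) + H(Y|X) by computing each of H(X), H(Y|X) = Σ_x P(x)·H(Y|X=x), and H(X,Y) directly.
H(X) = 1.3893 bits, H(Y|X) = 0.7910 bits, H(X,Y) = 2.1803 bits

Marginal of X (row sums):
  P(X=0) = 0.406 + 0.147 = 0.553
  P(X=1) = 0.007 + 0.130 = 0.137
  P(X=2) = 0.202 + 0.108 = 0.310
H(X) = -[0.553·log₂(0.553) + 0.137·log₂(0.137) + 0.310·log₂(0.310)]
  = 0.47262 + 0.39288 + 0.52379 = 1.3893 bits

H(Y|X) = Σ_x P(x)·H(Y|X=x):
  X=0: P(X=0) = 0.553, P(Y|X=0) = (58/79, 21/79) → H(Y|X=0) = 0.83541
  X=1: P(X=1) = 0.137, P(Y|X=1) = (7/137, 130/137) → H(Y|X=1) = 0.29103
  X=2: P(X=2) = 0.310, P(Y|X=2) = (101/155, 54/155) → H(Y|X=2) = 0.93262
H(Y|X) = 0.553·0.83541 + 0.137·0.29103 + 0.310·0.93262 = 0.7910 bits

H(X,Y) = -Σ_{x,y} P(x,y) log₂ P(x,y). Per-cell terms -P(x,y)·log₂P(x,y):
  X=0: 0.52798, 0.40662
  X=1: 0.05011, 0.38264
  X=2: 0.46613, 0.34678
Sum of the 6 terms: H(X,Y) = 2.1803 bits

Chain rule check:
  H(X) + H(Y|X) = 1.3893 + 0.7910 = 2.1803 bits
  H(X,Y) = 2.1803 bits
✓ Chain rule verified.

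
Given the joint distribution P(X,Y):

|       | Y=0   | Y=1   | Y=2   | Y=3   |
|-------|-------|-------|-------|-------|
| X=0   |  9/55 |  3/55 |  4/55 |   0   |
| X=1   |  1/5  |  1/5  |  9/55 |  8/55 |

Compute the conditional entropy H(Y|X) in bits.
1.8220 bits

H(Y|X) = H(X,Y) - H(X)

H(X,Y) = -Σ_{x,y} P(x,y) log₂ P(x,y). Per-cell terms -P(x,y)·log₂P(x,y):
  X=0: 0.4273, 0.2289, 0.2750, 0.0000
  X=1: 0.4644, 0.4644, 0.4273, 0.4046
  (cells with P = 0 contribute 0)
Sum of the 8 terms: H(X,Y) = 2.6919 bits

Marginal of X (row sums):
  P(X=0) = 9/55 + 3/55 + 4/55 + 0 = 16/55
  P(X=1) = 1/5 + 1/5 + 9/55 + 8/55 = 39/55
H(X) = -[(16/55)·log₂(16/55) + (39/55)·log₂(39/55)]
  = 0.5182 + 0.3517 = 0.8699 bits

H(Y|X) = H(X,Y) - H(X) = 2.6919 - 0.8699 = 1.8220 bits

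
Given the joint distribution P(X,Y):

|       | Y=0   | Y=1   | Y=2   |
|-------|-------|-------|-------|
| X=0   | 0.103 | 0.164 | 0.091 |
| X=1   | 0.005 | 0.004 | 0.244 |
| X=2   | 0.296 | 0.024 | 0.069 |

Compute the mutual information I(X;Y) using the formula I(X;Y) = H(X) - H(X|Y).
0.5137 bits

I(X;Y) = H(X) - H(X|Y)

Marginal of X (row sums):
  P(X=0) = 0.103 + 0.164 + 0.091 = 0.358
  P(X=1) = 0.005 + 0.004 + 0.244 = 0.253
  P(X=2) = 0.296 + 0.024 + 0.069 = 0.389
H(X) = -[0.358·log₂(0.358) + 0.253·log₂(0.253) + 0.389·log₂(0.389)]
  = 0.53054 + 0.50165 + 0.52988 = 1.5621 bits

Marginal of Y (column sums):
  P(Y=0) = 0.103 + 0.005 + 0.296 = 0.404
  P(Y=1) = 0.164 + 0.004 + 0.024 = 0.192
  P(Y=2) = 0.091 + 0.244 + 0.069 = 0.404
H(X|Y) = Σ_y P(y)·H(X|Y=y):
  Y=0: P(Y=0) = 0.404, P(X|Y=0) = (103/404, 5/404, 74/101) → H(X|Y=0) = 0.90990
  Y=1: P(Y=1) = 0.192, P(X|Y=1) = (41/48, 1/48, 1/8) → H(X|Y=1) = 0.68560
  Y=2: P(Y=2) = 0.404, P(X|Y=2) = (91/404, 61/101, 69/404) → H(X|Y=2) = 1.35921
H(X|Y) = 0.404·0.90990 + 0.192·0.68560 + 0.404·1.35921 = 1.0484 bits

I(X;Y) = H(X) - H(X|Y) = 1.5621 - 1.0484 = 0.5137 bits

Cross-check via I(X;Y) = H(X) + H(Y) - H(X,Y): computing H(Y) from the column sums and H(X,Y) from the 9 cells in the same way gives H(Y) = 1.5136 bits and H(X,Y) = 2.5620 bits, so
I(X;Y) = 1.5621 + 1.5136 - 2.5620 = 0.5137 bits ✓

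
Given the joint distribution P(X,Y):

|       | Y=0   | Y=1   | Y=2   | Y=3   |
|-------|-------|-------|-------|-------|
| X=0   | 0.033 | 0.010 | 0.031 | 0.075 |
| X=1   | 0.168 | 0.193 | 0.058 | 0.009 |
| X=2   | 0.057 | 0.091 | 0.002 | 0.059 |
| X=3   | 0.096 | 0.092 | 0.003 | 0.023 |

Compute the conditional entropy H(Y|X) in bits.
1.5737 bits

H(Y|X) = H(X,Y) - H(X)

H(X,Y) = -Σ_{x,y} P(x,y) log₂ P(x,y). Per-cell terms -P(x,y)·log₂P(x,y):
  X=0: 0.162406, 0.066439, 0.155359, 0.280272
  X=1: 0.432342, 0.458052, 0.238253, 0.061163
  X=2: 0.235575, 0.314677, 0.017932, 0.240905
  X=3: 0.324559, 0.316684, 0.025142, 0.125171
Sum of the 16 terms: H(X,Y) = 3.45493 bits

Marginal of X (row sums):
  P(X=0) = 0.033 + 0.010 + 0.031 + 0.075 = 0.149
  P(X=1) = 0.168 + 0.193 + 0.058 + 0.009 = 0.428
  P(X=2) = 0.057 + 0.091 + 0.002 + 0.059 = 0.209
  P(X=3) = 0.096 + 0.092 + 0.003 + 0.023 = 0.214
H(X) = -[0.149·log₂(0.149) + 0.428·log₂(0.428) + 0.209·log₂(0.209) + 0.214·log₂(0.214)]
  = 0.409246 + 0.524008 + 0.472011 + 0.476004 = 1.88127 bits

H(Y|X) = H(X,Y) - H(X) = 3.45493 - 1.88127 = 1.5737 bits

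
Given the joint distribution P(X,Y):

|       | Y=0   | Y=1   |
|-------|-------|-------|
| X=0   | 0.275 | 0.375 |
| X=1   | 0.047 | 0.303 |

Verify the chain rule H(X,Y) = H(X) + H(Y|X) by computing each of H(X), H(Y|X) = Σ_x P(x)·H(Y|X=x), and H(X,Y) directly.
H(X) = 0.9341 bits, H(Y|X) = 0.8380 bits, H(X,Y) = 1.7721 bits

Marginal of X (row sums):
  P(X=0) = 0.275 + 0.375 = 0.650
  P(X=1) = 0.047 + 0.303 = 0.350
H(X) = -[0.650·log₂(0.650) + 0.350·log₂(0.350)]
  = 0.40397 + 0.53010 = 0.9341 bits

H(Y|X) = Σ_x P(x)·H(Y|X=x):
  X=0: P(X=0) = 0.650, P(Y|X=0) = (11/26, 15/26) → H(Y|X=0) = 0.98286
  X=1: P(X=1) = 0.350, P(Y|X=1) = (47/350, 303/350) → H(Y|X=1) = 0.56908
H(Y|X) = 0.650·0.98286 + 0.350·0.56908 = 0.8380 bits

H(X,Y) = -Σ_{x,y} P(x,y) log₂ P(x,y). Per-cell terms -P(x,y)·log₂P(x,y):
  X=0: 0.51219, 0.53064
  X=1: 0.20733, 0.52195
Sum of the 4 terms: H(X,Y) = 1.7721 bits

Chain rule check:
  H(X) + H(Y|X) = 0.9341 + 0.8380 = 1.7721 bits
  H(X,Y) = 1.7721 bits
✓ Chain rule verified.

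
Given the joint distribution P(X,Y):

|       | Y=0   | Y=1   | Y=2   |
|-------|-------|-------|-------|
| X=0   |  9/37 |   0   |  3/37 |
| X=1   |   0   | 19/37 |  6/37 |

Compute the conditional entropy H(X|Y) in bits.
0.2234 bits

H(X|Y) = H(X,Y) - H(Y)

H(X,Y) = -Σ_{x,y} P(x,y) log₂ P(x,y). Per-cell terms -P(x,y)·log₂P(x,y):
  X=0: 0.49610, 0.00000, 0.29388
  X=1: 0.00000, 0.49376, 0.42559
  (cells with P = 0 contribute 0)
Sum of the 6 terms: H(X,Y) = 1.70933 bits

Marginal of Y (column sums):
  P(Y=0) = 9/37 + 0 = 9/37
  P(Y=1) = 0 + 19/37 = 19/37
  P(Y=2) = 3/37 + 6/37 = 9/37
H(Y) = -[(9/37)·log₂(9/37) + (19/37)·log₂(19/37) + (9/37)·log₂(9/37)]
  = 0.49610 + 0.49376 + 0.49610 = 1.48596 bits

H(X|Y) = H(X,Y) - H(Y) = 1.70933 - 1.48596 = 0.2234 bits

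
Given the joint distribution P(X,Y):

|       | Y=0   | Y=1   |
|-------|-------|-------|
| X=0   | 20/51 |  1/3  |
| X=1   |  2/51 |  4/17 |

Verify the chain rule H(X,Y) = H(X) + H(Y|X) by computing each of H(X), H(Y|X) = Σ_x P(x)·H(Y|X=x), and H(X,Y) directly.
H(X) = 0.8479 bits, H(Y|X) = 0.8845 bits, H(X,Y) = 1.7323 bits

Marginal of X (row sums):
  P(X=0) = 20/51 + 1/3 = 37/51
  P(X=1) = 2/51 + 4/17 = 14/51
H(X) = -[(37/51)·log₂(37/51) + (14/51)·log₂(14/51)]
  = 0.3359 + 0.5120 = 0.8479 bits

H(Y|X) = Σ_x P(x)·H(Y|X=x):
  X=0: P(X=0) = 37/51, P(Y|X=0) = (20/37, 17/37) → H(Y|X=0) = 0.9953
  X=1: P(X=1) = 14/51, P(Y|X=1) = (1/7, 6/7) → H(Y|X=1) = 0.5917
H(Y|X) = (37/51)·0.9953 + (14/51)·0.5917 = 0.8845 bits

H(X,Y) = -Σ_{x,y} P(x,y) log₂ P(x,y). Per-cell terms -P(x,y)·log₂P(x,y):
  X=0: 0.5296, 0.5283
  X=1: 0.1832, 0.4912
Sum of the 4 terms: H(X,Y) = 1.7323 bits

Chain rule check:
  H(X) + H(Y|X) = 0.8479 + 0.8845 = 1.7324 bits
  H(X,Y) = 1.7323 bits
✓ Chain rule verified (Δ = 0.0001 is 4-dp rounding noise: each of the three values was rounded independently).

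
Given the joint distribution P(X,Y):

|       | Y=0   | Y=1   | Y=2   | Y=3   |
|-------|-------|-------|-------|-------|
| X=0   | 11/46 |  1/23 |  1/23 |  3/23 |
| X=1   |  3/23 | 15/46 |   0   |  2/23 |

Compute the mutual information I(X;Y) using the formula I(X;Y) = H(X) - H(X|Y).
0.2442 bits

I(X;Y) = H(X) - H(X|Y)

Marginal of X (row sums):
  P(X=0) = 11/46 + 1/23 + 1/23 + 3/23 = 21/46
  P(X=1) = 3/23 + 15/46 + 0 + 2/23 = 25/46
H(X) = -[(21/46)·log₂(21/46) + (25/46)·log₂(25/46)]
  = 0.51644 + 0.47810 = 0.99454 bits

Marginal of Y (column sums):
  P(Y=0) = 11/46 + 3/23 = 17/46
  P(Y=1) = 1/23 + 15/46 = 17/46
  P(Y=2) = 1/23 + 0 = 1/23
  P(Y=3) = 3/23 + 2/23 = 5/23
H(X|Y) = Σ_y P(y)·H(X|Y=y):
  Y=0: P(Y=0) = 17/46, P(X|Y=0) = (11/17, 6/17) → H(X|Y=0) = 0.93667
  Y=1: P(Y=1) = 17/46, P(X|Y=1) = (2/17, 15/17) → H(X|Y=1) = 0.52256
  Y=2: P(Y=2) = 1/23, P(X|Y=2) = (1, 0) → H(X|Y=2) = 0.00000
  Y=3: P(Y=3) = 5/23, P(X|Y=3) = (3/5, 2/5) → H(X|Y=3) = 0.97095
H(X|Y) = (17/46)·0.93667 + (17/46)·0.52256 + (1/23)·0.00000 + (5/23)·0.97095 = 0.75036 bits

I(X;Y) = H(X) - H(X|Y) = 0.99454 - 0.75036 = 0.2442 bits

Cross-check via I(X;Y) = H(X) + H(Y) - H(X,Y): computing H(Y) from the column sums and H(X,Y) from the 8 cells in the same way gives H(Y) = 1.73676 bits and H(X,Y) = 2.48711 bits, so
I(X;Y) = 0.99454 + 1.73676 - 2.48711 = 0.2442 bits ✓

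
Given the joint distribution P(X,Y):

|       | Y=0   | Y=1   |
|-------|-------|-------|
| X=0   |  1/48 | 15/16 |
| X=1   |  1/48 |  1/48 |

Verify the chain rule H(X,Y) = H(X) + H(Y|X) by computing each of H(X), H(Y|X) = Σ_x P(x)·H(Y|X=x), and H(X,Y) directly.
H(X) = 0.2499 bits, H(Y|X) = 0.1865 bits, H(X,Y) = 0.4364 bits

Marginal of X (row sums):
  P(X=0) = 1/48 + 15/16 = 23/24
  P(X=1) = 1/48 + 1/48 = 1/24
H(X) = -[(23/24)·log₂(23/24) + (1/24)·log₂(1/24)]
  = 0.0588422 + 0.1910401 = 0.2499 bits

H(Y|X) = Σ_x P(x)·H(Y|X=x):
  X=0: P(X=0) = 23/24, P(Y|X=0) = (1/46, 45/46) → H(Y|X=0) = 0.1510970
  X=1: P(X=1) = 1/24, P(Y|X=1) = (1/2, 1/2) → H(Y|X=1) = 1.0000000
H(Y|X) = (23/24)·0.1510970 + (1/24)·1.0000000 = 0.1865 bits

H(X,Y) = -Σ_{x,y} P(x,y) log₂ P(x,y). Per-cell terms -P(x,y)·log₂P(x,y):
  X=0: 0.1163534, 0.0872901
  X=1: 0.1163534, 0.1163534
Sum of the 4 terms: H(X,Y) = 0.4364 bits

Chain rule check:
  H(X) + H(Y|X) = 0.2499 + 0.1865 = 0.4364 bits
  H(X,Y) = 0.4364 bits
✓ Chain rule verified.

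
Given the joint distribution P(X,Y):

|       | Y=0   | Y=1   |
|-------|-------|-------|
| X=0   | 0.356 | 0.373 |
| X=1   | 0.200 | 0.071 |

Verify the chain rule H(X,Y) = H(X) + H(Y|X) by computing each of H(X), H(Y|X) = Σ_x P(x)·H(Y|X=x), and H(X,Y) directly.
H(X) = 0.8429 bits, H(Y|X) = 0.9536 bits, H(X,Y) = 1.7965 bits

Marginal of X (row sums):
  P(X=0) = 0.356 + 0.373 = 0.729
  P(X=1) = 0.200 + 0.071 = 0.271
H(X) = -[0.729·log₂(0.729) + 0.271·log₂(0.271)]
  = 0.3324 + 0.5105 = 0.8429 bits

H(Y|X) = Σ_x P(x)·H(Y|X=x):
  X=0: P(X=0) = 0.729, P(Y|X=0) = (356/729, 373/729) → H(Y|X=0) = 0.9996
  X=1: P(X=1) = 0.271, P(Y|X=1) = (200/271, 71/271) → H(Y|X=1) = 0.8297
H(Y|X) = 0.729·0.9996 + 0.271·0.8297 = 0.9536 bits

H(X,Y) = -Σ_{x,y} P(x,y) log₂ P(x,y). Per-cell terms -P(x,y)·log₂P(x,y):
  X=0: 0.5305, 0.5307
  X=1: 0.4644, 0.2709
Sum of the 4 terms: H(X,Y) = 1.7965 bits

Chain rule check:
  H(X) + H(Y|X) = 0.8429 + 0.9536 = 1.7965 bits
  H(X,Y) = 1.7965 bits
✓ Chain rule verified.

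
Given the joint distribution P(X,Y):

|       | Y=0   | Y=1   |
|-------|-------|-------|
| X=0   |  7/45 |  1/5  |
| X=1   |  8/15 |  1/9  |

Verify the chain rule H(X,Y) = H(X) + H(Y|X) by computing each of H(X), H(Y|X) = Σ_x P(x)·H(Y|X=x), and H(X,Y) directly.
H(X) = 0.9389 bits, H(Y|X) = 0.7789 bits, H(X,Y) = 1.7179 bits

Marginal of X (row sums):
  P(X=0) = 7/45 + 1/5 = 16/45
  P(X=1) = 8/15 + 1/9 = 29/45
H(X) = -[(16/45)·log₂(16/45) + (29/45)·log₂(29/45)]
  = 0.5304 + 0.4085 = 0.9389 bits

H(Y|X) = Σ_x P(x)·H(Y|X=x):
  X=0: P(X=0) = 16/45, P(Y|X=0) = (7/16, 9/16) → H(Y|X=0) = 0.9887
  X=1: P(X=1) = 29/45, P(Y|X=1) = (24/29, 5/29) → H(Y|X=1) = 0.6632
H(Y|X) = (16/45)·0.9887 + (29/45)·0.6632 = 0.7789 bits

H(X,Y) = -Σ_{x,y} P(x,y) log₂ P(x,y). Per-cell terms -P(x,y)·log₂P(x,y):
  X=0: 0.4176, 0.4644
  X=1: 0.4837, 0.3522
Sum of the 4 terms: H(X,Y) = 1.7179 bits

Chain rule check:
  H(X) + H(Y|X) = 0.9389 + 0.7789 = 1.7178 bits
  H(X,Y) = 1.7179 bits
✓ Chain rule verified (Δ = 0.0001 is 4-dp rounding noise: each of the three values was rounded independently).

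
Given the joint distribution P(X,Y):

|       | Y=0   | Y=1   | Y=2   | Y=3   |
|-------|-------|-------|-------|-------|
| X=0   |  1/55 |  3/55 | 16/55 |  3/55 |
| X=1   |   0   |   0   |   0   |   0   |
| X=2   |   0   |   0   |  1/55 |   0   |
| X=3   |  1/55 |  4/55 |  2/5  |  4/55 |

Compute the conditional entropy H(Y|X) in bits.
1.2728 bits

H(Y|X) = H(X,Y) - H(X)

H(X,Y) = -Σ_{x,y} P(x,y) log₂ P(x,y). Per-cell terms -P(x,y)·log₂P(x,y):
  X=0: 0.1051, 0.2289, 0.5182, 0.2289
  X=1: 0.0000, 0.0000, 0.0000, 0.0000
  X=2: 0.0000, 0.0000, 0.1051, 0.0000
  X=3: 0.1051, 0.2750, 0.5288, 0.2750
  (cells with P = 0 contribute 0)
Sum of the 16 terms: H(X,Y) = 2.3701 bits

Marginal of X (row sums):
  P(X=0) = 1/55 + 3/55 + 16/55 + 3/55 = 23/55
  P(X=1) = 0 + 0 + 0 + 0 = 0
  P(X=2) = 0 + 0 + 1/55 + 0 = 1/55
  P(X=3) = 1/55 + 4/55 + 2/5 + 4/55 = 31/55
H(X) = -[(23/55)·log₂(23/55) + (1/55)·log₂(1/55) + (31/55)·log₂(31/55)]   (outcomes with P = 0 contribute 0)
  = 0.5260 + 0.1051 + 0.4662 = 1.0973 bits

H(Y|X) = H(X,Y) - H(X) = 2.3701 - 1.0973 = 1.2728 bits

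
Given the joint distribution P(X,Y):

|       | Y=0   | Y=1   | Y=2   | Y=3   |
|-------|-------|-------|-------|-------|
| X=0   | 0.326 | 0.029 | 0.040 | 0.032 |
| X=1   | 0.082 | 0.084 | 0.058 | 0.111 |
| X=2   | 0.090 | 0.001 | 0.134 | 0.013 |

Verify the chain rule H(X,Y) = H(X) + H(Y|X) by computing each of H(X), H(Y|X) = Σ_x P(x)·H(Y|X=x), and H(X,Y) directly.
H(X) = 1.5457 bits, H(Y|X) = 1.4532 bits, H(X,Y) = 2.9989 bits

Marginal of X (row sums):
  P(X=0) = 0.326 + 0.029 + 0.040 + 0.032 = 0.427
  P(X=1) = 0.082 + 0.084 + 0.058 + 0.111 = 0.335
  P(X=2) = 0.090 + 0.001 + 0.134 + 0.013 = 0.238
H(X) = -[0.427·log₂(0.427) + 0.335·log₂(0.335) + 0.238·log₂(0.238)]
  = 0.52422 + 0.52855 + 0.49289 = 1.5457 bits

H(Y|X) = Σ_x P(x)·H(Y|X=x):
  X=0: P(X=0) = 0.427, P(Y|X=0) = (326/427, 29/427, 40/427, 32/427) → H(Y|X=0) = 1.16094
  X=1: P(X=1) = 0.335, P(Y|X=1) = (82/335, 84/335, 58/335, 111/335) → H(Y|X=1) = 1.96349
  X=2: P(X=2) = 0.238, P(Y|X=2) = (45/119, 1/238, 67/119, 13/238) → H(Y|X=2) = 1.25940
H(Y|X) = 0.427·1.16094 + 0.335·1.96349 + 0.238·1.25940 = 1.4532 bits

H(X,Y) = -Σ_{x,y} P(x,y) log₂ P(x,y). Per-cell terms -P(x,y)·log₂P(x,y):
  X=0: 0.52716, 0.14813, 0.18575, 0.15891
  X=1: 0.29588, 0.30017, 0.23825, 0.35202
  X=2: 0.31265, 0.00997, 0.38856, 0.08145
Sum of the 12 terms: H(X,Y) = 2.9989 bits

Chain rule check:
  H(X) + H(Y|X) = 1.5457 + 1.4532 = 2.9989 bits
  H(X,Y) = 2.9989 bits
✓ Chain rule verified.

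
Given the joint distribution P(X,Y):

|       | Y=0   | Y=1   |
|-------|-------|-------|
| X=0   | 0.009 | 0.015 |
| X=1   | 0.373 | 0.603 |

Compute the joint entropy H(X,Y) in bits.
1.1228 bits

H(X,Y) = -Σ_{x,y} P(x,y) log₂ P(x,y). Per-cell terms -P(x,y)·log₂P(x,y):
  X=0: 0.06116, 0.09088
  X=1: 0.53069, 0.44005
Sum of the 4 terms: H(X,Y) = 1.1228 bits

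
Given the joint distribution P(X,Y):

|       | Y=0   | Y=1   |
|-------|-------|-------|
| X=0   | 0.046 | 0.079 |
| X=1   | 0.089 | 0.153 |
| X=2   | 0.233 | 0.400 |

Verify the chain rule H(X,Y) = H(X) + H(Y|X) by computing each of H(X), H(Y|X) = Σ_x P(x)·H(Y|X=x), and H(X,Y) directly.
H(X) = 1.2880 bits, H(Y|X) = 0.9491 bits, H(X,Y) = 2.2371 bits

Marginal of X (row sums):
  P(X=0) = 0.046 + 0.079 = 0.125
  P(X=1) = 0.089 + 0.153 = 0.242
  P(X=2) = 0.233 + 0.400 = 0.633
H(X) = -[0.125·log₂(0.125) + 0.242·log₂(0.242) + 0.633·log₂(0.633)]
  = 0.3750 + 0.4954 + 0.4176 = 1.2880 bits

H(Y|X) = Σ_x P(x)·H(Y|X=x):
  X=0: P(X=0) = 0.125, P(Y|X=0) = (46/125, 79/125) → H(Y|X=0) = 0.9491
  X=1: P(X=1) = 0.242, P(Y|X=1) = (89/242, 153/242) → H(Y|X=1) = 0.9489
  X=2: P(X=2) = 0.633, P(Y|X=2) = (233/633, 400/633) → H(Y|X=2) = 0.9492
H(Y|X) = 0.125·0.9491 + 0.242·0.9489 + 0.633·0.9492 = 0.9491 bits

H(X,Y) = -Σ_{x,y} P(x,y) log₂ P(x,y). Per-cell terms -P(x,y)·log₂P(x,y):
  X=0: 0.2043, 0.2893
  X=1: 0.3106, 0.4144
  X=2: 0.4897, 0.5288
Sum of the 6 terms: H(X,Y) = 2.2371 bits

Chain rule check:
  H(X) + H(Y|X) = 1.2880 + 0.9491 = 2.2371 bits
  H(X,Y) = 2.2371 bits
✓ Chain rule verified.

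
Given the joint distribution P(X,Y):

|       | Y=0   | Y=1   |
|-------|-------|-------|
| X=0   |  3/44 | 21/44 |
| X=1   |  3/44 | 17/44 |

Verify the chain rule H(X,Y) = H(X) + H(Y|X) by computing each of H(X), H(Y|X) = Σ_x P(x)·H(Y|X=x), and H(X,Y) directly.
H(X) = 0.9940 bits, H(Y|X) = 0.5737 bits, H(X,Y) = 1.5677 bits

Marginal of X (row sums):
  P(X=0) = 3/44 + 21/44 = 6/11
  P(X=1) = 3/44 + 17/44 = 5/11
H(X) = -[(6/11)·log₂(6/11) + (5/11)·log₂(5/11)]
  = 0.47698 + 0.51705 = 0.9940 bits

H(Y|X) = Σ_x P(x)·H(Y|X=x):
  X=0: P(X=0) = 6/11, P(Y|X=0) = (1/8, 7/8) → H(Y|X=0) = 0.54356
  X=1: P(X=1) = 5/11, P(Y|X=1) = (3/20, 17/20) → H(Y|X=1) = 0.60984
H(Y|X) = (6/11)·0.54356 + (5/11)·0.60984 = 0.5737 bits

H(X,Y) = -Σ_{x,y} P(x,y) log₂ P(x,y). Per-cell terms -P(x,y)·log₂P(x,y):
  X=0: 0.26417, 0.50930
  X=1: 0.26417, 0.53008
Sum of the 4 terms: H(X,Y) = 1.5677 bits

Chain rule check:
  H(X) + H(Y|X) = 0.9940 + 0.5737 = 1.5677 bits
  H(X,Y) = 1.5677 bits
✓ Chain rule verified.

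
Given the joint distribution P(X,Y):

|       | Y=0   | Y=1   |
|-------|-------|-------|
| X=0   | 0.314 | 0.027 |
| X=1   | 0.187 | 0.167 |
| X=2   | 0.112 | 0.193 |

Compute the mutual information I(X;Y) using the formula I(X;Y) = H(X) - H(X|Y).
0.1842 bits

I(X;Y) = H(X) - H(X|Y)

Marginal of X (row sums):
  P(X=0) = 0.314 + 0.027 = 0.341
  P(X=1) = 0.187 + 0.167 = 0.354
  P(X=2) = 0.112 + 0.193 = 0.305
H(X) = -[0.341·log₂(0.341) + 0.354·log₂(0.354) + 0.305·log₂(0.305)]
  = 0.529285 + 0.530355 + 0.522501 = 1.58214 bits

Marginal of Y (column sums):
  P(Y=0) = 0.314 + 0.187 + 0.112 = 0.613
  P(Y=1) = 0.027 + 0.167 + 0.193 = 0.387
H(X|Y) = Σ_y P(y)·H(X|Y=y):
  Y=0: P(Y=0) = 0.613, P(X|Y=0) = (314/613, 187/613, 112/613) → H(X|Y=0) = 1.464957
  Y=1: P(Y=1) = 0.387, P(X|Y=1) = (3/43, 167/387, 193/387) → H(X|Y=1) = 1.291785
H(X|Y) = 0.613·1.464957 + 0.387·1.291785 = 1.39794 bits

I(X;Y) = H(X) - H(X|Y) = 1.58214 - 1.39794 = 0.1842 bits

Cross-check via I(X;Y) = H(X) + H(Y) - H(X,Y): computing H(Y) from the column sums and H(X,Y) from the 6 cells in the same way gives H(Y) = 0.96284 bits and H(X,Y) = 2.36078 bits, so
I(X;Y) = 1.58214 + 0.96284 - 2.36078 = 0.1842 bits ✓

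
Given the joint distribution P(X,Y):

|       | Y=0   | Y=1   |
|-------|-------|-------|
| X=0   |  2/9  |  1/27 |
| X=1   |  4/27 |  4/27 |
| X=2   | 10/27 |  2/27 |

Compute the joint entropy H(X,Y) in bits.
2.2834 bits

H(X,Y) = -Σ_{x,y} P(x,y) log₂ P(x,y). Per-cell terms -P(x,y)·log₂P(x,y):
  X=0: 0.482206, 0.176107
  X=1: 0.408131, 0.408131
  X=2: 0.530726, 0.278140
Sum of the 6 terms: H(X,Y) = 2.2834 bits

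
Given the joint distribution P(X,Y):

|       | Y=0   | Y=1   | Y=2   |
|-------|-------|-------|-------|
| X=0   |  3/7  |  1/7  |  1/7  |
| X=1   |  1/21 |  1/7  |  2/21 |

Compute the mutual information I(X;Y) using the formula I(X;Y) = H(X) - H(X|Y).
0.1229 bits

I(X;Y) = H(X) - H(X|Y)

Marginal of X (row sums):
  P(X=0) = 3/7 + 1/7 + 1/7 = 5/7
  P(X=1) = 1/21 + 1/7 + 2/21 = 2/7
H(X) = -[(5/7)·log₂(5/7) + (2/7)·log₂(2/7)]
  = 0.346733 + 0.516387 = 0.86312 bits

Marginal of Y (column sums):
  P(Y=0) = 3/7 + 1/21 = 10/21
  P(Y=1) = 1/7 + 1/7 = 2/7
  P(Y=2) = 1/7 + 2/21 = 5/21
H(X|Y) = Σ_y P(y)·H(X|Y=y):
  Y=0: P(Y=0) = 10/21, P(X|Y=0) = (9/10, 1/10) → H(X|Y=0) = 0.468996
  Y=1: P(Y=1) = 2/7, P(X|Y=1) = (1/2, 1/2) → H(X|Y=1) = 1.000000
  Y=2: P(Y=2) = 5/21, P(X|Y=2) = (3/5, 2/5) → H(X|Y=2) = 0.970951
H(X|Y) = (10/21)·0.468996 + (2/7)·1.000000 + (5/21)·0.970951 = 0.74022 bits

I(X;Y) = H(X) - H(X|Y) = 0.86312 - 0.74022 = 0.1229 bits

Cross-check via I(X;Y) = H(X) + H(Y) - H(X,Y): computing H(Y) from the column sums and H(X,Y) from the 6 cells in the same way gives H(Y) = 1.51905 bits and H(X,Y) = 2.25927 bits, so
I(X;Y) = 0.86312 + 1.51905 - 2.25927 = 0.1229 bits ✓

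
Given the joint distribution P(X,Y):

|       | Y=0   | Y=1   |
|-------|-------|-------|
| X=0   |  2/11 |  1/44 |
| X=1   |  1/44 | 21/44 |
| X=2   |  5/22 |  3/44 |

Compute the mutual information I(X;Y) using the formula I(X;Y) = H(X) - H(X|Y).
0.5200 bits

I(X;Y) = H(X) - H(X|Y)

Marginal of X (row sums):
  P(X=0) = 2/11 + 1/44 = 9/44
  P(X=1) = 1/44 + 21/44 = 1/2
  P(X=2) = 5/22 + 3/44 = 13/44
H(X) = -[(9/44)·log₂(9/44) + (1/2)·log₂(1/2) + (13/44)·log₂(13/44)]
  = 0.46831 + 0.50000 + 0.51970 = 1.48801 bits

Marginal of Y (column sums):
  P(Y=0) = 2/11 + 1/44 + 5/22 = 19/44
  P(Y=1) = 1/44 + 21/44 + 3/44 = 25/44
H(X|Y) = Σ_y P(y)·H(X|Y=y):
  Y=0: P(Y=0) = 19/44, P(X|Y=0) = (8/19, 1/19, 10/19) → H(X|Y=0) = 1.23639
  Y=1: P(Y=1) = 25/44, P(X|Y=1) = (1/25, 21/25, 3/25) → H(X|Y=1) = 0.76411
H(X|Y) = (19/44)·1.23639 + (25/44)·0.76411 = 0.96805 bits

I(X;Y) = H(X) - H(X|Y) = 1.48801 - 0.96805 = 0.5200 bits

Cross-check via I(X;Y) = H(X) + H(Y) - H(X,Y): computing H(Y) from the column sums and H(X,Y) from the 6 cells in the same way gives H(Y) = 0.98654 bits and H(X,Y) = 1.95459 bits, so
I(X;Y) = 1.48801 + 0.98654 - 1.95459 = 0.5200 bits ✓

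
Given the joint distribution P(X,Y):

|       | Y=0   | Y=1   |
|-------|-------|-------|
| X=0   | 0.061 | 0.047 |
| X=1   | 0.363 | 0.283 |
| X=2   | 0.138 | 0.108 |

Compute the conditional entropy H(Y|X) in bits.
0.9889 bits

H(Y|X) = H(X,Y) - H(X)

H(X,Y) = -Σ_{x,y} P(x,y) log₂ P(x,y). Per-cell terms -P(x,y)·log₂P(x,y):
  X=0: 0.2461, 0.2073
  X=1: 0.5307, 0.5154
  X=2: 0.3943, 0.3468
Sum of the 6 terms: H(X,Y) = 2.2406 bits

Marginal of X (row sums):
  P(X=0) = 0.061 + 0.047 = 0.108
  P(X=1) = 0.363 + 0.283 = 0.646
  P(X=2) = 0.138 + 0.108 = 0.246
H(X) = -[0.108·log₂(0.108) + 0.646·log₂(0.646) + 0.246·log₂(0.246)]
  = 0.3468 + 0.4072 + 0.4977 = 1.2517 bits

H(Y|X) = H(X,Y) - H(X) = 2.2406 - 1.2517 = 0.9889 bits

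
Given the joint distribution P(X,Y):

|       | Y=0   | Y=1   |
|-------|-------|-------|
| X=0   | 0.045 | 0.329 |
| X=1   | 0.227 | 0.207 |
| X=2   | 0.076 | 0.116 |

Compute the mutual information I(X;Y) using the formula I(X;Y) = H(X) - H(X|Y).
0.1147 bits

I(X;Y) = H(X) - H(X|Y)

Marginal of X (row sums):
  P(X=0) = 0.045 + 0.329 = 0.374
  P(X=1) = 0.227 + 0.207 = 0.434
  P(X=2) = 0.076 + 0.116 = 0.192
H(X) = -[0.374·log₂(0.374) + 0.434·log₂(0.434) + 0.192·log₂(0.192)]
  = 0.53066 + 0.52264 + 0.45712 = 1.51042 bits

Marginal of Y (column sums):
  P(Y=0) = 0.045 + 0.227 + 0.076 = 0.348
  P(Y=1) = 0.329 + 0.207 + 0.116 = 0.652
H(X|Y) = Σ_y P(y)·H(X|Y=y):
  Y=0: P(Y=0) = 0.348, P(X|Y=0) = (15/116, 227/348, 19/87) → H(X|Y=0) = 1.26305
  Y=1: P(Y=1) = 0.652, P(X|Y=1) = (329/652, 207/652, 29/163) → H(X|Y=1) = 1.46659
H(X|Y) = 0.348·1.26305 + 0.652·1.46659 = 1.39576 bits

I(X;Y) = H(X) - H(X|Y) = 1.51042 - 1.39576 = 0.1147 bits

Cross-check via I(X;Y) = H(X) + H(Y) - H(X,Y): computing H(Y) from the column sums and H(X,Y) from the 6 cells in the same way gives H(Y) = 0.93227 bits and H(X,Y) = 2.32802 bits, so
I(X;Y) = 1.51042 + 0.93227 - 2.32802 = 0.1147 bits ✓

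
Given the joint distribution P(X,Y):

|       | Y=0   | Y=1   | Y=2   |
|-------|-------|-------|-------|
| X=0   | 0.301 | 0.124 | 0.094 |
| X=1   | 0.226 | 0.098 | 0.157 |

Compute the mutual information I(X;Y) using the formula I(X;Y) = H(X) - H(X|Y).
0.0204 bits

I(X;Y) = H(X) - H(X|Y)

Marginal of X (row sums):
  P(X=0) = 0.301 + 0.124 + 0.094 = 0.519
  P(X=1) = 0.226 + 0.098 + 0.157 = 0.481
H(X) = -[0.519·log₂(0.519) + 0.481·log₂(0.481)]
  = 0.491074 + 0.507884 = 0.99896 bits

Marginal of Y (column sums):
  P(Y=0) = 0.301 + 0.226 = 0.527
  P(Y=1) = 0.124 + 0.098 = 0.222
  P(Y=2) = 0.094 + 0.157 = 0.251
H(X|Y) = Σ_y P(y)·H(X|Y=y):
  Y=0: P(Y=0) = 0.527, P(X|Y=0) = (301/527, 226/527) → H(X|Y=0) = 0.985340
  Y=1: P(Y=1) = 0.222, P(X|Y=1) = (62/111, 49/111) → H(X|Y=1) = 0.990083
  Y=2: P(Y=2) = 0.251, P(X|Y=2) = (94/251, 157/251) → H(X|Y=2) = 0.954066
H(X|Y) = 0.527·0.985340 + 0.222·0.990083 + 0.251·0.954066 = 0.97854 bits

I(X;Y) = H(X) - H(X|Y) = 0.99896 - 0.97854 = 0.0204 bits

Cross-check via I(X;Y) = H(X) + H(Y) - H(X,Y): computing H(Y) from the column sums and H(X,Y) from the 6 cells in the same way gives H(Y) = 1.46961 bits and H(X,Y) = 2.44816 bits, so
I(X;Y) = 0.99896 + 1.46961 - 2.44816 = 0.0204 bits ✓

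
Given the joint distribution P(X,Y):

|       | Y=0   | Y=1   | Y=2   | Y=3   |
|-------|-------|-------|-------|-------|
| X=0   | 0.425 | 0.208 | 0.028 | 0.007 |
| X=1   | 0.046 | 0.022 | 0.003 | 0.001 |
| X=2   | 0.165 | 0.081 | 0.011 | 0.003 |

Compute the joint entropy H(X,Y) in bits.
2.3703 bits

H(X,Y) = -Σ_{x,y} P(x,y) log₂ P(x,y). Per-cell terms -P(x,y)·log₂P(x,y):
  X=0: 0.52465, 0.47119, 0.14444, 0.05011
  X=1: 0.20434, 0.12114, 0.02514, 0.00997
  X=2: 0.42891, 0.29370, 0.07157, 0.02514
Sum of the 12 terms: H(X,Y) = 2.3703 bits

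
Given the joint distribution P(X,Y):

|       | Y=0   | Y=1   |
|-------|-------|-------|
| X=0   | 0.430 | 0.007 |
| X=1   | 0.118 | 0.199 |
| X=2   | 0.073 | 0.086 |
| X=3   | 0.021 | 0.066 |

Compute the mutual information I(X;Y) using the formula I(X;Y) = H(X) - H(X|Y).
0.3597 bits

I(X;Y) = H(X) - H(X|Y)

Marginal of X (row sums):
  P(X=0) = 0.430 + 0.007 = 0.437
  P(X=1) = 0.118 + 0.199 = 0.317
  P(X=2) = 0.073 + 0.086 = 0.159
  P(X=3) = 0.021 + 0.066 = 0.087
H(X) = -[0.437·log₂(0.437) + 0.317·log₂(0.317) + 0.159·log₂(0.159) + 0.087·log₂(0.087)]
  = 0.5219 + 0.5254 + 0.4218 + 0.3065 = 1.7756 bits

Marginal of Y (column sums):
  P(Y=0) = 0.430 + 0.118 + 0.073 + 0.021 = 0.642
  P(Y=1) = 0.007 + 0.199 + 0.086 + 0.066 = 0.358
H(X|Y) = Σ_y P(y)·H(X|Y=y):
  Y=0: P(Y=0) = 0.642, P(X|Y=0) = (215/321, 59/321, 73/642, 7/214) → H(X|Y=0) = 1.3545
  Y=1: P(Y=1) = 0.358, P(X|Y=1) = (7/358, 199/358, 43/179, 33/179) → H(X|Y=1) = 1.5259
H(X|Y) = 0.642·1.3545 + 0.358·1.5259 = 1.4159 bits

I(X;Y) = H(X) - H(X|Y) = 1.7756 - 1.4159 = 0.3597 bits

Cross-check via I(X;Y) = H(X) + H(Y) - H(X,Y): computing H(Y) from the column sums and H(X,Y) from the 8 cells in the same way gives H(Y) = 0.9410 bits and H(X,Y) = 2.3569 bits, so
I(X;Y) = 1.7756 + 0.9410 - 2.3569 = 0.3597 bits ✓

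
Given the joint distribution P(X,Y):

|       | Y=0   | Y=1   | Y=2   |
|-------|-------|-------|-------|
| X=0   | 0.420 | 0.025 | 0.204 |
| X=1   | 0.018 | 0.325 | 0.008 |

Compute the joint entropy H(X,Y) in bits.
1.8136 bits

H(X,Y) = -Σ_{x,y} P(x,y) log₂ P(x,y). Per-cell terms -P(x,y)·log₂P(x,y):
  X=0: 0.52565, 0.13305, 0.46785
  X=1: 0.10433, 0.52698, 0.05573
Sum of the 6 terms: H(X,Y) = 1.8136 bits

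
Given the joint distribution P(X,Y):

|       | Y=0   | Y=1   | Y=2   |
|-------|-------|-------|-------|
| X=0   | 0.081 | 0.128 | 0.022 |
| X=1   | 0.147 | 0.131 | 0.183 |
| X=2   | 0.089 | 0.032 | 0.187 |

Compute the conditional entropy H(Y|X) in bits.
1.4288 bits

H(Y|X) = H(X,Y) - H(X)

H(X,Y) = -Σ_{x,y} P(x,y) log₂ P(x,y). Per-cell terms -P(x,y)·log₂P(x,y):
  X=0: 0.29370, 0.37962, 0.12114
  X=1: 0.40662, 0.38414, 0.44837
  X=2: 0.31061, 0.15891, 0.45233
Sum of the 9 terms: H(X,Y) = 2.9554 bits

Marginal of X (row sums):
  P(X=0) = 0.081 + 0.128 + 0.022 = 0.231
  P(X=1) = 0.147 + 0.131 + 0.183 = 0.461
  P(X=2) = 0.089 + 0.032 + 0.187 = 0.308
H(X) = -[0.231·log₂(0.231) + 0.461·log₂(0.461) + 0.308·log₂(0.308)]
  = 0.48834 + 0.51501 + 0.52329 = 1.5266 bits

H(Y|X) = H(X,Y) - H(X) = 2.9554 - 1.5266 = 1.4288 bits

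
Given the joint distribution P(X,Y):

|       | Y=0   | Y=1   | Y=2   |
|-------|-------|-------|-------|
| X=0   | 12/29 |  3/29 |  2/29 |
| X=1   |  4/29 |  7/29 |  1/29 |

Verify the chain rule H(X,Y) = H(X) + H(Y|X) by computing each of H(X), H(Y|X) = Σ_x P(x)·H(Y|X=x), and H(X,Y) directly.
H(X) = 0.9784 bits, H(Y|X) = 1.2097 bits, H(X,Y) = 2.1881 bits

Marginal of X (row sums):
  P(X=0) = 12/29 + 3/29 + 2/29 = 17/29
  P(X=1) = 4/29 + 7/29 + 1/29 = 12/29
H(X) = -[(17/29)·log₂(17/29) + (12/29)·log₂(12/29)]
  = 0.451683 + 0.526766 = 0.9784 bits

H(Y|X) = Σ_x P(x)·H(Y|X=x):
  X=0: P(X=0) = 17/29, P(Y|X=0) = (12/17, 3/17, 2/17) → H(Y|X=0) = 1.159555
  X=1: P(X=1) = 12/29, P(Y|X=1) = (1/3, 7/12, 1/12) → H(Y|X=1) = 1.280672
H(Y|X) = (17/29)·1.159555 + (12/29)·1.280672 = 1.2097 bits

H(X,Y) = -Σ_{x,y} P(x,y) log₂ P(x,y). Per-cell terms -P(x,y)·log₂P(x,y):
  X=0: 0.526766, 0.338588, 0.266068
  X=1: 0.394204, 0.494979, 0.167517
Sum of the 6 terms: H(X,Y) = 2.1881 bits

Chain rule check:
  H(X) + H(Y|X) = 0.9784 + 1.2097 = 2.1881 bits
  H(X,Y) = 2.1881 bits
✓ Chain rule verified.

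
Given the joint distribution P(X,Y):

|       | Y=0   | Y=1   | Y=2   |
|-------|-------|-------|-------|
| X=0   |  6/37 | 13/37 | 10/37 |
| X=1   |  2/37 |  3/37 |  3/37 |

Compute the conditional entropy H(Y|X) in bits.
1.5280 bits

H(Y|X) = H(X,Y) - H(X)

H(X,Y) = -Σ_{x,y} P(x,y) log₂ P(x,y). Per-cell terms -P(x,y)·log₂P(x,y):
  X=0: 0.4256, 0.5302, 0.5101
  X=1: 0.2275, 0.2939, 0.2939
Sum of the 6 terms: H(X,Y) = 2.2812 bits

Marginal of X (row sums):
  P(X=0) = 6/37 + 13/37 + 10/37 = 29/37
  P(X=1) = 2/37 + 3/37 + 3/37 = 8/37
H(X) = -[(29/37)·log₂(29/37) + (8/37)·log₂(8/37)]
  = 0.2755 + 0.4777 = 0.7532 bits

H(Y|X) = H(X,Y) - H(X) = 2.2812 - 0.7532 = 1.5280 bits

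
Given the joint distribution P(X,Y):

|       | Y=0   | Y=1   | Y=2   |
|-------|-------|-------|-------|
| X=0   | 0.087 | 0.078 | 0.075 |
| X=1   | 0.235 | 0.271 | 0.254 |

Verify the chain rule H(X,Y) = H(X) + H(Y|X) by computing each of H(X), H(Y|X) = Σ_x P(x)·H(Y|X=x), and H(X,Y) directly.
H(X) = 0.7950 bits, H(Y|X) = 1.5824 bits, H(X,Y) = 2.3775 bits

Marginal of X (row sums):
  P(X=0) = 0.087 + 0.078 + 0.075 = 0.240
  P(X=1) = 0.235 + 0.271 + 0.254 = 0.760
H(X) = -[0.240·log₂(0.240) + 0.760·log₂(0.760)]
  = 0.49413 + 0.30091 = 0.7950 bits

H(Y|X) = Σ_x P(x)·H(Y|X=x):
  X=0: P(X=0) = 0.240, P(Y|X=0) = (29/80, 13/40, 5/16) → H(Y|X=0) = 1.58206
  X=1: P(X=1) = 0.760, P(Y|X=1) = (47/152, 271/760, 127/380) → H(Y|X=1) = 1.58253
H(Y|X) = 0.240·1.58206 + 0.760·1.58253 = 1.5824 bits

H(X,Y) = -Σ_{x,y} P(x,y) log₂ P(x,y). Per-cell terms -P(x,y)·log₂P(x,y):
  X=0: 0.30649, 0.28707, 0.28027
  X=1: 0.49098, 0.51047, 0.50218
Sum of the 6 terms: H(X,Y) = 2.3775 bits

Chain rule check:
  H(X) + H(Y|X) = 0.7950 + 1.5824 = 2.3774 bits
  H(X,Y) = 2.3775 bits
✓ Chain rule verified (Δ = 0.0001 is 4-dp rounding noise: each of the three values was rounded independently).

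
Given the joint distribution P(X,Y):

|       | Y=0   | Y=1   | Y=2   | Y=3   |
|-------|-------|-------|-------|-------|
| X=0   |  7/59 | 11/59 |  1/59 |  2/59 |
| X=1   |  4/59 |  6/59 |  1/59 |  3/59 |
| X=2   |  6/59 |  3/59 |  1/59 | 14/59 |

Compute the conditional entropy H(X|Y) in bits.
1.3534 bits

H(X|Y) = H(X,Y) - H(Y)

H(X,Y) = -Σ_{x,y} P(x,y) log₂ P(x,y). Per-cell terms -P(x,y)·log₂P(x,y):
  X=0: 0.3649, 0.4518, 0.0997, 0.1655
  X=1: 0.2632, 0.3354, 0.0997, 0.2185
  X=2: 0.3354, 0.2185, 0.0997, 0.4924
Sum of the 12 terms: H(X,Y) = 3.1447 bits

Marginal of Y (column sums):
  P(Y=0) = 7/59 + 4/59 + 6/59 = 17/59
  P(Y=1) = 11/59 + 6/59 + 3/59 = 20/59
  P(Y=2) = 1/59 + 1/59 + 1/59 = 3/59
  P(Y=3) = 2/59 + 3/59 + 14/59 = 19/59
H(Y) = -[(17/59)·log₂(17/59) + (20/59)·log₂(20/59) + (3/59)·log₂(3/59) + (19/59)·log₂(19/59)]
  = 0.5173 + 0.5291 + 0.2185 + 0.5264 = 1.7913 bits

H(X|Y) = H(X,Y) - H(Y) = 3.1447 - 1.7913 = 1.3534 bits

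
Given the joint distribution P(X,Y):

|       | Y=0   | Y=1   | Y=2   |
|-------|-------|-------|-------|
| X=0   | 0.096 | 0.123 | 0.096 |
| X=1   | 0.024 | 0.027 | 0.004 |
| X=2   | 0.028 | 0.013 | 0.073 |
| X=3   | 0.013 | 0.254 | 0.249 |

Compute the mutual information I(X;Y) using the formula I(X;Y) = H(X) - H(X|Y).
0.1732 bits

I(X;Y) = H(X) - H(X|Y)

Marginal of X (row sums):
  P(X=0) = 0.096 + 0.123 + 0.096 = 0.315
  P(X=1) = 0.024 + 0.027 + 0.004 = 0.055
  P(X=2) = 0.028 + 0.013 + 0.073 = 0.114
  P(X=3) = 0.013 + 0.254 + 0.249 = 0.516
H(X) = -[0.315·log₂(0.315) + 0.055·log₂(0.055) + 0.114·log₂(0.114) + 0.516·log₂(0.516)]
  = 0.5250 + 0.2301 + 0.3571 + 0.4926 = 1.6048 bits

Marginal of Y (column sums):
  P(Y=0) = 0.096 + 0.024 + 0.028 + 0.013 = 0.161
  P(Y=1) = 0.123 + 0.027 + 0.013 + 0.254 = 0.417
  P(Y=2) = 0.096 + 0.004 + 0.073 + 0.249 = 0.422
H(X|Y) = Σ_y P(y)·H(X|Y=y):
  Y=0: P(Y=0) = 0.161, P(X|Y=0) = (96/161, 24/161, 4/23, 13/161) → H(X|Y=0) = 1.5862
  Y=1: P(Y=1) = 0.417, P(X|Y=1) = (41/139, 9/139, 13/417, 254/417) → H(X|Y=1) = 1.3669
  Y=2: P(Y=2) = 0.422, P(X|Y=2) = (48/211, 2/211, 73/422, 249/422) → H(X|Y=2) = 1.4366
H(X|Y) = 0.161·1.5862 + 0.417·1.3669 + 0.422·1.4366 = 1.4316 bits

I(X;Y) = H(X) - H(X|Y) = 1.6048 - 1.4316 = 0.1732 bits

Cross-check via I(X;Y) = H(X) + H(Y) - H(X,Y): computing H(Y) from the column sums and H(X,Y) from the 12 cells in the same way gives H(Y) = 1.4757 bits and H(X,Y) = 2.9073 bits, so
I(X;Y) = 1.6048 + 1.4757 - 2.9073 = 0.1732 bits ✓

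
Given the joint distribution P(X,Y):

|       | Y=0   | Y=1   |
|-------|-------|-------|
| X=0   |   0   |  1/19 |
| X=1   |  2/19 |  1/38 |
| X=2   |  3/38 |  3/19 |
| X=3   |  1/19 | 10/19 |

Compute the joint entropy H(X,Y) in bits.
2.1242 bits

H(X,Y) = -Σ_{x,y} P(x,y) log₂ P(x,y). Per-cell terms -P(x,y)·log₂P(x,y):
  X=0: 0.00000, 0.22358
  X=1: 0.34189, 0.13810
  X=2: 0.28918, 0.42047
  X=3: 0.22358, 0.48737
  (cells with P = 0 contribute 0)
Sum of the 8 terms: H(X,Y) = 2.1242 bits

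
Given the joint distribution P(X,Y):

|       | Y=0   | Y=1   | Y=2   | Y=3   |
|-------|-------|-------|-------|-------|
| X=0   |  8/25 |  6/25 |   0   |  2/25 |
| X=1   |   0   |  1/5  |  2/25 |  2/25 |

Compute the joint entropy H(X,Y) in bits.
2.3591 bits

H(X,Y) = -Σ_{x,y} P(x,y) log₂ P(x,y). Per-cell terms -P(x,y)·log₂P(x,y):
  X=0: 0.52603, 0.49413, 0.00000, 0.29151
  X=1: 0.00000, 0.46439, 0.29151, 0.29151
  (cells with P = 0 contribute 0)
Sum of the 8 terms: H(X,Y) = 2.3591 bits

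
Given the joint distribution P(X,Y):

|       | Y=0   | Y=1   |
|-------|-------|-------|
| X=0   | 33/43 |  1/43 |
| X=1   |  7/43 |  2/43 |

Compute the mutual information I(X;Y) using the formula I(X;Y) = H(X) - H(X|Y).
0.0537 bits

I(X;Y) = H(X) - H(X|Y)

Marginal of X (row sums):
  P(X=0) = 33/43 + 1/43 = 34/43
  P(X=1) = 7/43 + 2/43 = 9/43
H(X) = -[(34/43)·log₂(34/43) + (9/43)·log₂(9/43)]
  = 0.2678899 + 0.4722572 = 0.740147 bits

Marginal of Y (column sums):
  P(Y=0) = 33/43 + 7/43 = 40/43
  P(Y=1) = 1/43 + 2/43 = 3/43
H(X|Y) = Σ_y P(y)·H(X|Y=y):
  Y=0: P(Y=0) = 40/43, P(X|Y=0) = (33/40, 7/40) → H(X|Y=0) = 0.6690158
  Y=1: P(Y=1) = 3/43, P(X|Y=1) = (1/3, 2/3) → H(X|Y=1) = 0.9182958
H(X|Y) = (40/43)·0.6690158 + (3/43)·0.9182958 = 0.686407 bits

I(X;Y) = H(X) - H(X|Y) = 0.740147 - 0.686407 = 0.0537 bits

Cross-check via I(X;Y) = H(X) + H(Y) - H(X,Y): computing H(Y) from the column sums and H(X,Y) from the 4 cells in the same way gives H(Y) = 0.365055 bits and H(X,Y) = 1.051463 bits, so
I(X;Y) = 0.740147 + 0.365055 - 1.051463 = 0.0537 bits ✓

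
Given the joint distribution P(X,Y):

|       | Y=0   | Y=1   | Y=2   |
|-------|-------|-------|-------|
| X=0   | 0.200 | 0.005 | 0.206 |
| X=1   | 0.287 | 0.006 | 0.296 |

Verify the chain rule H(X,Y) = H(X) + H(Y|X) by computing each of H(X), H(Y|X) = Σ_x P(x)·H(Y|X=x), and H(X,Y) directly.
H(X) = 0.9770 bits, H(Y|X) = 1.0761 bits, H(X,Y) = 2.0531 bits

Marginal of X (row sums):
  P(X=0) = 0.200 + 0.005 + 0.206 = 0.411
  P(X=1) = 0.287 + 0.006 + 0.296 = 0.589
H(X) = -[0.411·log₂(0.411) + 0.589·log₂(0.589)]
  = 0.52723 + 0.44980 = 0.9770 bits

H(Y|X) = Σ_x P(x)·H(Y|X=x):
  X=0: P(X=0) = 0.411, P(Y|X=0) = (200/411, 5/411, 206/411) → H(Y|X=0) = 1.08251
  X=1: P(X=1) = 0.589, P(Y|X=1) = (287/589, 6/589, 296/589) → H(Y|X=1) = 1.07167
H(Y|X) = 0.411·1.08251 + 0.589·1.07167 = 1.0761 bits

H(X,Y) = -Σ_{x,y} P(x,y) log₂ P(x,y). Per-cell terms -P(x,y)·log₂P(x,y):
  X=0: 0.46439, 0.03822, 0.46953
  X=1: 0.51685, 0.04428, 0.51987
Sum of the 6 terms: H(X,Y) = 2.0531 bits

Chain rule check:
  H(X) + H(Y|X) = 0.9770 + 1.0761 = 2.0531 bits
  H(X,Y) = 2.0531 bits
✓ Chain rule verified.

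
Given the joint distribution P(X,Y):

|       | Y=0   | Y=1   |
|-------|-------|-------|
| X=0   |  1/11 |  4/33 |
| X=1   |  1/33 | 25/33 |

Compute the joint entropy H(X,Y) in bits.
1.1398 bits

H(X,Y) = -Σ_{x,y} P(x,y) log₂ P(x,y). Per-cell terms -P(x,y)·log₂P(x,y):
  X=0: 0.3145, 0.3690
  X=1: 0.1529, 0.3034
Sum of the 4 terms: H(X,Y) = 1.1398 bits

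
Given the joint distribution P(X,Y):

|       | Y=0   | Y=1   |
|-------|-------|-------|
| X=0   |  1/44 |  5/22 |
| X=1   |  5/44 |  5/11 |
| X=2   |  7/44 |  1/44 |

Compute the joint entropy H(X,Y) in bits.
2.0295 bits

H(X,Y) = -Σ_{x,y} P(x,y) log₂ P(x,y). Per-cell terms -P(x,y)·log₂P(x,y):
  X=0: 0.12408, 0.48580
  X=1: 0.35653, 0.51705
  X=2: 0.42192, 0.12408
Sum of the 6 terms: H(X,Y) = 2.0295 bits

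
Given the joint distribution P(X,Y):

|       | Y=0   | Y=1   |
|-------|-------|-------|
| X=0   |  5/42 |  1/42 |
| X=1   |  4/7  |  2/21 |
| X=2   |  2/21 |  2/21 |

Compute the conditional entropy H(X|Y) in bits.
1.1749 bits

H(X|Y) = H(X,Y) - H(Y)

H(X,Y) = -Σ_{x,y} P(x,y) log₂ P(x,y). Per-cell terms -P(x,y)·log₂P(x,y):
  X=0: 0.3655, 0.1284
  X=1: 0.4613, 0.3231
  X=2: 0.3231, 0.3231
Sum of the 6 terms: H(X,Y) = 1.9245 bits

Marginal of Y (column sums):
  P(Y=0) = 5/42 + 4/7 + 2/21 = 11/14
  P(Y=1) = 1/42 + 2/21 + 2/21 = 3/14
H(Y) = -[(11/14)·log₂(11/14) + (3/14)·log₂(3/14)]
  = 0.2734 + 0.4762 = 0.7496 bits

H(X|Y) = H(X,Y) - H(Y) = 1.9245 - 0.7496 = 1.1749 bits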